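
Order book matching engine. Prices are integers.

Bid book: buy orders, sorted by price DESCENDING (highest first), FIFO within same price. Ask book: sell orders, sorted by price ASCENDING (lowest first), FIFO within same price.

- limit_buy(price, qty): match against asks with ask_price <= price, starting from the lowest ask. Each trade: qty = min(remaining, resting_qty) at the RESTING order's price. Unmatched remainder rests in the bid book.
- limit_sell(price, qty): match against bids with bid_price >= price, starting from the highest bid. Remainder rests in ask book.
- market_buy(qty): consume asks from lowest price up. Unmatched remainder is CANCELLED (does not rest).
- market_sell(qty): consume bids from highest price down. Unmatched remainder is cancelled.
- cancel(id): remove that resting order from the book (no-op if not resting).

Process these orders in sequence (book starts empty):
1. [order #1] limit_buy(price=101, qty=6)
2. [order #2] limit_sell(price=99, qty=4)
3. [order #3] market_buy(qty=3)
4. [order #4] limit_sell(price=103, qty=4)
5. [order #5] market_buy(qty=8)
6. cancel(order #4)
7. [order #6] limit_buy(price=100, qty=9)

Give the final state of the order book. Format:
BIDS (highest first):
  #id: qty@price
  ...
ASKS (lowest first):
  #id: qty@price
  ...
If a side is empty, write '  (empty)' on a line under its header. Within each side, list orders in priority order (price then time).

Answer: BIDS (highest first):
  #1: 2@101
  #6: 9@100
ASKS (lowest first):
  (empty)

Derivation:
After op 1 [order #1] limit_buy(price=101, qty=6): fills=none; bids=[#1:6@101] asks=[-]
After op 2 [order #2] limit_sell(price=99, qty=4): fills=#1x#2:4@101; bids=[#1:2@101] asks=[-]
After op 3 [order #3] market_buy(qty=3): fills=none; bids=[#1:2@101] asks=[-]
After op 4 [order #4] limit_sell(price=103, qty=4): fills=none; bids=[#1:2@101] asks=[#4:4@103]
After op 5 [order #5] market_buy(qty=8): fills=#5x#4:4@103; bids=[#1:2@101] asks=[-]
After op 6 cancel(order #4): fills=none; bids=[#1:2@101] asks=[-]
After op 7 [order #6] limit_buy(price=100, qty=9): fills=none; bids=[#1:2@101 #6:9@100] asks=[-]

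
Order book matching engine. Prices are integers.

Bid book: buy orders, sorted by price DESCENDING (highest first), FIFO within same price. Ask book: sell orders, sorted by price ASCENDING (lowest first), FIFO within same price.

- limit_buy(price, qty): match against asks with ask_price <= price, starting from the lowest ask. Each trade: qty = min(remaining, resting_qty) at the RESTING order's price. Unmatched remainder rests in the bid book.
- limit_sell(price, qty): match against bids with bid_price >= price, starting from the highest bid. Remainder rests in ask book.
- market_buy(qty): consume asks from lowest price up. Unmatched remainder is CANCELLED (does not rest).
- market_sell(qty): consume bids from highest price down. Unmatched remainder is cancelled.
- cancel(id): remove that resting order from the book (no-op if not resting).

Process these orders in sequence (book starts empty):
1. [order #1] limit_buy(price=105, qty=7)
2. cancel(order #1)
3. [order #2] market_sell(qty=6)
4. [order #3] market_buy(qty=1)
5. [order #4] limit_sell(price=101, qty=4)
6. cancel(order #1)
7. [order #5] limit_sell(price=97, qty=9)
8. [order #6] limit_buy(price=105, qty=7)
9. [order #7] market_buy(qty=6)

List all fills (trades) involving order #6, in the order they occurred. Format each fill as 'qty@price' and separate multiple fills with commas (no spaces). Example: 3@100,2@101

Answer: 7@97

Derivation:
After op 1 [order #1] limit_buy(price=105, qty=7): fills=none; bids=[#1:7@105] asks=[-]
After op 2 cancel(order #1): fills=none; bids=[-] asks=[-]
After op 3 [order #2] market_sell(qty=6): fills=none; bids=[-] asks=[-]
After op 4 [order #3] market_buy(qty=1): fills=none; bids=[-] asks=[-]
After op 5 [order #4] limit_sell(price=101, qty=4): fills=none; bids=[-] asks=[#4:4@101]
After op 6 cancel(order #1): fills=none; bids=[-] asks=[#4:4@101]
After op 7 [order #5] limit_sell(price=97, qty=9): fills=none; bids=[-] asks=[#5:9@97 #4:4@101]
After op 8 [order #6] limit_buy(price=105, qty=7): fills=#6x#5:7@97; bids=[-] asks=[#5:2@97 #4:4@101]
After op 9 [order #7] market_buy(qty=6): fills=#7x#5:2@97 #7x#4:4@101; bids=[-] asks=[-]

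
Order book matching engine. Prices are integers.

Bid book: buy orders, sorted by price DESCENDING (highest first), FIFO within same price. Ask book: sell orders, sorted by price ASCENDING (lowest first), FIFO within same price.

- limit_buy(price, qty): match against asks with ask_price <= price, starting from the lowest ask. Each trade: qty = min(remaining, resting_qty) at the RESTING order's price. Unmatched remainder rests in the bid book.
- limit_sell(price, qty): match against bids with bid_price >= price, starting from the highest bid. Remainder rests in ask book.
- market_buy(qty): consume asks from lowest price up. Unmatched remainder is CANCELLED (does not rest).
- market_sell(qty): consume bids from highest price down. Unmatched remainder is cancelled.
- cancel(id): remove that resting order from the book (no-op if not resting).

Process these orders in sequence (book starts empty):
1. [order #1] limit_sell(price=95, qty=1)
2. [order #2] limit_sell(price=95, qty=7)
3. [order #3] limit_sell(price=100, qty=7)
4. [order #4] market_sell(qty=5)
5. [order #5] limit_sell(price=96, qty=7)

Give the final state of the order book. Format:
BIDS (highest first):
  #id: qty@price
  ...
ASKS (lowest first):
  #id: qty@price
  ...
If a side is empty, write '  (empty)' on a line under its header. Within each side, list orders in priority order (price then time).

After op 1 [order #1] limit_sell(price=95, qty=1): fills=none; bids=[-] asks=[#1:1@95]
After op 2 [order #2] limit_sell(price=95, qty=7): fills=none; bids=[-] asks=[#1:1@95 #2:7@95]
After op 3 [order #3] limit_sell(price=100, qty=7): fills=none; bids=[-] asks=[#1:1@95 #2:7@95 #3:7@100]
After op 4 [order #4] market_sell(qty=5): fills=none; bids=[-] asks=[#1:1@95 #2:7@95 #3:7@100]
After op 5 [order #5] limit_sell(price=96, qty=7): fills=none; bids=[-] asks=[#1:1@95 #2:7@95 #5:7@96 #3:7@100]

Answer: BIDS (highest first):
  (empty)
ASKS (lowest first):
  #1: 1@95
  #2: 7@95
  #5: 7@96
  #3: 7@100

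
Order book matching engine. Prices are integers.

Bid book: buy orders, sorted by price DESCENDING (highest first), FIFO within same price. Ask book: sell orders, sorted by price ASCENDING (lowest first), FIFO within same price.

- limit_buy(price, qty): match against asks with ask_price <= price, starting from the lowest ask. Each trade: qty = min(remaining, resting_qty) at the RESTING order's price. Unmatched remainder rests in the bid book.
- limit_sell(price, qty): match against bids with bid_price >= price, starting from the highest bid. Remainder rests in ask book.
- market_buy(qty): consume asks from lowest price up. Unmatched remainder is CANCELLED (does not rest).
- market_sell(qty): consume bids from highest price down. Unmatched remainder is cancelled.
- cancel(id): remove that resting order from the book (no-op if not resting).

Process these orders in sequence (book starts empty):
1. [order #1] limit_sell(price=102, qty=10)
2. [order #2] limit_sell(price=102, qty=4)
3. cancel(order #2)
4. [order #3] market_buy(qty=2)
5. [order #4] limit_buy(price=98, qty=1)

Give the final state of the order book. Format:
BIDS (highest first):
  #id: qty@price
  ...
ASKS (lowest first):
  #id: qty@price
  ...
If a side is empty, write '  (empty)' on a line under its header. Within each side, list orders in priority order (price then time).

Answer: BIDS (highest first):
  #4: 1@98
ASKS (lowest first):
  #1: 8@102

Derivation:
After op 1 [order #1] limit_sell(price=102, qty=10): fills=none; bids=[-] asks=[#1:10@102]
After op 2 [order #2] limit_sell(price=102, qty=4): fills=none; bids=[-] asks=[#1:10@102 #2:4@102]
After op 3 cancel(order #2): fills=none; bids=[-] asks=[#1:10@102]
After op 4 [order #3] market_buy(qty=2): fills=#3x#1:2@102; bids=[-] asks=[#1:8@102]
After op 5 [order #4] limit_buy(price=98, qty=1): fills=none; bids=[#4:1@98] asks=[#1:8@102]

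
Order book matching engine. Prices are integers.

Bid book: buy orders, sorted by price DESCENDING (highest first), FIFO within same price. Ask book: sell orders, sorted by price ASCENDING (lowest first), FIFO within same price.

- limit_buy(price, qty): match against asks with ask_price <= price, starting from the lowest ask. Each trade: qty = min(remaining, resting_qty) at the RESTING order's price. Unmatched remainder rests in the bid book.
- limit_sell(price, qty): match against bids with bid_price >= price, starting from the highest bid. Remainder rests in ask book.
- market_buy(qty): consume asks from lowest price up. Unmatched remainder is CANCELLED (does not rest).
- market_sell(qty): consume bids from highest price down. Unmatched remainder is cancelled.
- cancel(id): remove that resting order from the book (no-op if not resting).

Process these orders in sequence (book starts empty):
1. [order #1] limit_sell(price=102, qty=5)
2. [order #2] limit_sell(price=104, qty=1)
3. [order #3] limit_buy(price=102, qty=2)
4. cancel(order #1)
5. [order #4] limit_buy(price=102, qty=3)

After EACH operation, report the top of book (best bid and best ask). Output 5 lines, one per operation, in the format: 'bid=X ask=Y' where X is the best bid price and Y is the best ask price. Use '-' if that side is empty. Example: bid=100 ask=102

Answer: bid=- ask=102
bid=- ask=102
bid=- ask=102
bid=- ask=104
bid=102 ask=104

Derivation:
After op 1 [order #1] limit_sell(price=102, qty=5): fills=none; bids=[-] asks=[#1:5@102]
After op 2 [order #2] limit_sell(price=104, qty=1): fills=none; bids=[-] asks=[#1:5@102 #2:1@104]
After op 3 [order #3] limit_buy(price=102, qty=2): fills=#3x#1:2@102; bids=[-] asks=[#1:3@102 #2:1@104]
After op 4 cancel(order #1): fills=none; bids=[-] asks=[#2:1@104]
After op 5 [order #4] limit_buy(price=102, qty=3): fills=none; bids=[#4:3@102] asks=[#2:1@104]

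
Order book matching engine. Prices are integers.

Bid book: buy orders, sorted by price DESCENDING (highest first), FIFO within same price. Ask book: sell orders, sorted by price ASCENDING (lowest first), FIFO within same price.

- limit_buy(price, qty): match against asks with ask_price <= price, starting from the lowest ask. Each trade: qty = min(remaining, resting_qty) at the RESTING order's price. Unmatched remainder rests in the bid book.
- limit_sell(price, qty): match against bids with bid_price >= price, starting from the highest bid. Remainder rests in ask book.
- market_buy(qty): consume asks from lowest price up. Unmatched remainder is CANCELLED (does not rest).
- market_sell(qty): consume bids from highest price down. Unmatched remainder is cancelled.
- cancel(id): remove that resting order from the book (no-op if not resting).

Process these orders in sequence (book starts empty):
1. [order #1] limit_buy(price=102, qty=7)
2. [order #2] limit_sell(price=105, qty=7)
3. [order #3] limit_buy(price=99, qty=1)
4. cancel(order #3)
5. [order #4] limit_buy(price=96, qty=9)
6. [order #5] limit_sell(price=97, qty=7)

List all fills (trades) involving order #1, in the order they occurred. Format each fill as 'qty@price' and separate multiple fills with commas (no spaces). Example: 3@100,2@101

Answer: 7@102

Derivation:
After op 1 [order #1] limit_buy(price=102, qty=7): fills=none; bids=[#1:7@102] asks=[-]
After op 2 [order #2] limit_sell(price=105, qty=7): fills=none; bids=[#1:7@102] asks=[#2:7@105]
After op 3 [order #3] limit_buy(price=99, qty=1): fills=none; bids=[#1:7@102 #3:1@99] asks=[#2:7@105]
After op 4 cancel(order #3): fills=none; bids=[#1:7@102] asks=[#2:7@105]
After op 5 [order #4] limit_buy(price=96, qty=9): fills=none; bids=[#1:7@102 #4:9@96] asks=[#2:7@105]
After op 6 [order #5] limit_sell(price=97, qty=7): fills=#1x#5:7@102; bids=[#4:9@96] asks=[#2:7@105]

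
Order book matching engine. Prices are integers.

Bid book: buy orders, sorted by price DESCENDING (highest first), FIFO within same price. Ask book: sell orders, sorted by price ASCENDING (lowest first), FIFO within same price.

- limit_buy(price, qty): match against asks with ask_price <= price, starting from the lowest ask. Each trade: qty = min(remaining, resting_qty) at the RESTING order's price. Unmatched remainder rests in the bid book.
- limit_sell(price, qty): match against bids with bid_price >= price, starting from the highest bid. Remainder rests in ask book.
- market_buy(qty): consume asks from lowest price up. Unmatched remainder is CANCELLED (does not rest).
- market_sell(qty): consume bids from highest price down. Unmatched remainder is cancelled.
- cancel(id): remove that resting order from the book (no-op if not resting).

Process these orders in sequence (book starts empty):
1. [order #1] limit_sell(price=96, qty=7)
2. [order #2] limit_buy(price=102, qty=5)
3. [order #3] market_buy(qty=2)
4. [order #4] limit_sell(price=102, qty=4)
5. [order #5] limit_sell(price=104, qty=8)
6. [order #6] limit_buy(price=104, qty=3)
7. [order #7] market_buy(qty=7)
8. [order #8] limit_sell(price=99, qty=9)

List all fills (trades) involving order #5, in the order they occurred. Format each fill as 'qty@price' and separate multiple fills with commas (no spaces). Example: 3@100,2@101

After op 1 [order #1] limit_sell(price=96, qty=7): fills=none; bids=[-] asks=[#1:7@96]
After op 2 [order #2] limit_buy(price=102, qty=5): fills=#2x#1:5@96; bids=[-] asks=[#1:2@96]
After op 3 [order #3] market_buy(qty=2): fills=#3x#1:2@96; bids=[-] asks=[-]
After op 4 [order #4] limit_sell(price=102, qty=4): fills=none; bids=[-] asks=[#4:4@102]
After op 5 [order #5] limit_sell(price=104, qty=8): fills=none; bids=[-] asks=[#4:4@102 #5:8@104]
After op 6 [order #6] limit_buy(price=104, qty=3): fills=#6x#4:3@102; bids=[-] asks=[#4:1@102 #5:8@104]
After op 7 [order #7] market_buy(qty=7): fills=#7x#4:1@102 #7x#5:6@104; bids=[-] asks=[#5:2@104]
After op 8 [order #8] limit_sell(price=99, qty=9): fills=none; bids=[-] asks=[#8:9@99 #5:2@104]

Answer: 6@104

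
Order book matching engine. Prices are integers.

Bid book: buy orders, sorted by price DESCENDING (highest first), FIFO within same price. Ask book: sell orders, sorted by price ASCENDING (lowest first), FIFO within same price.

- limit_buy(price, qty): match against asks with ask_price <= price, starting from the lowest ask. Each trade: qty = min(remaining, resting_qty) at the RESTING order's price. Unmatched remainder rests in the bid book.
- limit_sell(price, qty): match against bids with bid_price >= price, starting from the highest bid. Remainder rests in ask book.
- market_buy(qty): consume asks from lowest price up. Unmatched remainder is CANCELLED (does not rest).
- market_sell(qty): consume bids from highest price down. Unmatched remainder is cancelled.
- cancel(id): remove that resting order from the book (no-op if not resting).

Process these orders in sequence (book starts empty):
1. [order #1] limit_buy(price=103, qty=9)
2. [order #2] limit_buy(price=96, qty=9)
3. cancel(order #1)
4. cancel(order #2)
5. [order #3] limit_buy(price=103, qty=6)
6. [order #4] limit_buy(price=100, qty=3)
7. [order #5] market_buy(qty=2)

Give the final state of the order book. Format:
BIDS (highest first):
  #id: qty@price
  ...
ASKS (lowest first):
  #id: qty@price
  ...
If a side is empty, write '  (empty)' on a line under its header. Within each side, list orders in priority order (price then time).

Answer: BIDS (highest first):
  #3: 6@103
  #4: 3@100
ASKS (lowest first):
  (empty)

Derivation:
After op 1 [order #1] limit_buy(price=103, qty=9): fills=none; bids=[#1:9@103] asks=[-]
After op 2 [order #2] limit_buy(price=96, qty=9): fills=none; bids=[#1:9@103 #2:9@96] asks=[-]
After op 3 cancel(order #1): fills=none; bids=[#2:9@96] asks=[-]
After op 4 cancel(order #2): fills=none; bids=[-] asks=[-]
After op 5 [order #3] limit_buy(price=103, qty=6): fills=none; bids=[#3:6@103] asks=[-]
After op 6 [order #4] limit_buy(price=100, qty=3): fills=none; bids=[#3:6@103 #4:3@100] asks=[-]
After op 7 [order #5] market_buy(qty=2): fills=none; bids=[#3:6@103 #4:3@100] asks=[-]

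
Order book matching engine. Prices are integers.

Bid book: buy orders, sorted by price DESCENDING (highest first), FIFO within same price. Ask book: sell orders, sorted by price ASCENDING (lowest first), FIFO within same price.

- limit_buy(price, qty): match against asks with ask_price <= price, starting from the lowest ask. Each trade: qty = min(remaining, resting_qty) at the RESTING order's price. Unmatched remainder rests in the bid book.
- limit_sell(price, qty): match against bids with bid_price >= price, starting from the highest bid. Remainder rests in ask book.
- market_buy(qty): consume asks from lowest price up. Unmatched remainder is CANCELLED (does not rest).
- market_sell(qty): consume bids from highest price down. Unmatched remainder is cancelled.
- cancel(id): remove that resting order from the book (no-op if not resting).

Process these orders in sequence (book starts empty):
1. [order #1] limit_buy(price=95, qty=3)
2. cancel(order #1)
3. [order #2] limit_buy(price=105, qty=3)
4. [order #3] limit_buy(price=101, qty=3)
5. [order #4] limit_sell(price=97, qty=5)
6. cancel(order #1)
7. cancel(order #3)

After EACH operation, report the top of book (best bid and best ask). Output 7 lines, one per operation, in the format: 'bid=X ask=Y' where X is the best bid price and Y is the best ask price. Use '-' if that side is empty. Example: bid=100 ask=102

After op 1 [order #1] limit_buy(price=95, qty=3): fills=none; bids=[#1:3@95] asks=[-]
After op 2 cancel(order #1): fills=none; bids=[-] asks=[-]
After op 3 [order #2] limit_buy(price=105, qty=3): fills=none; bids=[#2:3@105] asks=[-]
After op 4 [order #3] limit_buy(price=101, qty=3): fills=none; bids=[#2:3@105 #3:3@101] asks=[-]
After op 5 [order #4] limit_sell(price=97, qty=5): fills=#2x#4:3@105 #3x#4:2@101; bids=[#3:1@101] asks=[-]
After op 6 cancel(order #1): fills=none; bids=[#3:1@101] asks=[-]
After op 7 cancel(order #3): fills=none; bids=[-] asks=[-]

Answer: bid=95 ask=-
bid=- ask=-
bid=105 ask=-
bid=105 ask=-
bid=101 ask=-
bid=101 ask=-
bid=- ask=-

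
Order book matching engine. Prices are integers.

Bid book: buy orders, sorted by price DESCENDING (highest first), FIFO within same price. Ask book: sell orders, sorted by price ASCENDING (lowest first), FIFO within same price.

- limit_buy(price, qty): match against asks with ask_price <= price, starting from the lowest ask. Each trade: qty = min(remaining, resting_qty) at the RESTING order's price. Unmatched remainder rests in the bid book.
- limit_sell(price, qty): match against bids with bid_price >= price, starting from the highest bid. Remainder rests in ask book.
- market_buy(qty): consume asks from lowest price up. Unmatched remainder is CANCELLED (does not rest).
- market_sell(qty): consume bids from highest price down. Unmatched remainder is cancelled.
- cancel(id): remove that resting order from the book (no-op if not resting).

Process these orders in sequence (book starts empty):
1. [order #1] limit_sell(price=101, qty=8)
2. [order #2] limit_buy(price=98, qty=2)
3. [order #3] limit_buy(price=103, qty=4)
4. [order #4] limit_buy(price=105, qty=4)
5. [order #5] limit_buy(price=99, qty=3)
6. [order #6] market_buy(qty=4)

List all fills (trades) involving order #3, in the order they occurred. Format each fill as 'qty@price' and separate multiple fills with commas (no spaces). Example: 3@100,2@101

Answer: 4@101

Derivation:
After op 1 [order #1] limit_sell(price=101, qty=8): fills=none; bids=[-] asks=[#1:8@101]
After op 2 [order #2] limit_buy(price=98, qty=2): fills=none; bids=[#2:2@98] asks=[#1:8@101]
After op 3 [order #3] limit_buy(price=103, qty=4): fills=#3x#1:4@101; bids=[#2:2@98] asks=[#1:4@101]
After op 4 [order #4] limit_buy(price=105, qty=4): fills=#4x#1:4@101; bids=[#2:2@98] asks=[-]
After op 5 [order #5] limit_buy(price=99, qty=3): fills=none; bids=[#5:3@99 #2:2@98] asks=[-]
After op 6 [order #6] market_buy(qty=4): fills=none; bids=[#5:3@99 #2:2@98] asks=[-]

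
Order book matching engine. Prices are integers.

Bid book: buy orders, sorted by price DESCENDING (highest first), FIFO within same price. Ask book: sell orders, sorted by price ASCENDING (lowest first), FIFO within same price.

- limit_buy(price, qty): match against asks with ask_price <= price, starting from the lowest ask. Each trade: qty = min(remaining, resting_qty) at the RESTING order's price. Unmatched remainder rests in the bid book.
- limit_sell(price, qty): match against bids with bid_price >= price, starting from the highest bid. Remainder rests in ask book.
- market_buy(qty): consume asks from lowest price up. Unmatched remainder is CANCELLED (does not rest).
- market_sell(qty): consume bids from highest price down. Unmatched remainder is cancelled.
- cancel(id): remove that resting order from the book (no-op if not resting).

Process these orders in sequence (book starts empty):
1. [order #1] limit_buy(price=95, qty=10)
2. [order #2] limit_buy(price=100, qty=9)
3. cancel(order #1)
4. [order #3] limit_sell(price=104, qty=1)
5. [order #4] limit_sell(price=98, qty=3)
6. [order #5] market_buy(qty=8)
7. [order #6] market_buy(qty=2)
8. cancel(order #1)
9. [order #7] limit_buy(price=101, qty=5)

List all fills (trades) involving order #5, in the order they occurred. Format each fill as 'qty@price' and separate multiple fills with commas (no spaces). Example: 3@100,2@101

Answer: 1@104

Derivation:
After op 1 [order #1] limit_buy(price=95, qty=10): fills=none; bids=[#1:10@95] asks=[-]
After op 2 [order #2] limit_buy(price=100, qty=9): fills=none; bids=[#2:9@100 #1:10@95] asks=[-]
After op 3 cancel(order #1): fills=none; bids=[#2:9@100] asks=[-]
After op 4 [order #3] limit_sell(price=104, qty=1): fills=none; bids=[#2:9@100] asks=[#3:1@104]
After op 5 [order #4] limit_sell(price=98, qty=3): fills=#2x#4:3@100; bids=[#2:6@100] asks=[#3:1@104]
After op 6 [order #5] market_buy(qty=8): fills=#5x#3:1@104; bids=[#2:6@100] asks=[-]
After op 7 [order #6] market_buy(qty=2): fills=none; bids=[#2:6@100] asks=[-]
After op 8 cancel(order #1): fills=none; bids=[#2:6@100] asks=[-]
After op 9 [order #7] limit_buy(price=101, qty=5): fills=none; bids=[#7:5@101 #2:6@100] asks=[-]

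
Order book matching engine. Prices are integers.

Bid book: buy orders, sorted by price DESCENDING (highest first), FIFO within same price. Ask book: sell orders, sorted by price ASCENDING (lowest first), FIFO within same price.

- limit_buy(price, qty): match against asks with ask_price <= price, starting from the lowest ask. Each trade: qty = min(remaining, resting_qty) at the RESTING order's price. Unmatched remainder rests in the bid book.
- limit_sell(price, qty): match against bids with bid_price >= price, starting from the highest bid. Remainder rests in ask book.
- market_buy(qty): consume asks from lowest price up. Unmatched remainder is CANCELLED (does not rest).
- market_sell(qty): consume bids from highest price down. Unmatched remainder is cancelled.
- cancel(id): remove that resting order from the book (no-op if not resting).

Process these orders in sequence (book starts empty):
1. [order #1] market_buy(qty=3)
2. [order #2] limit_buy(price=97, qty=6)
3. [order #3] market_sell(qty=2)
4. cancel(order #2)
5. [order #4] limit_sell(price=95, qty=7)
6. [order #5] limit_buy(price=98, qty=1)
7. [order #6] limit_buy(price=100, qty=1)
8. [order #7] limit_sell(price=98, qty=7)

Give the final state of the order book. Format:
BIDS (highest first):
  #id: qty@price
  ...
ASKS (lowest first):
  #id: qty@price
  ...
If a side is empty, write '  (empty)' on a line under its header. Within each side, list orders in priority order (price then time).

Answer: BIDS (highest first):
  (empty)
ASKS (lowest first):
  #4: 5@95
  #7: 7@98

Derivation:
After op 1 [order #1] market_buy(qty=3): fills=none; bids=[-] asks=[-]
After op 2 [order #2] limit_buy(price=97, qty=6): fills=none; bids=[#2:6@97] asks=[-]
After op 3 [order #3] market_sell(qty=2): fills=#2x#3:2@97; bids=[#2:4@97] asks=[-]
After op 4 cancel(order #2): fills=none; bids=[-] asks=[-]
After op 5 [order #4] limit_sell(price=95, qty=7): fills=none; bids=[-] asks=[#4:7@95]
After op 6 [order #5] limit_buy(price=98, qty=1): fills=#5x#4:1@95; bids=[-] asks=[#4:6@95]
After op 7 [order #6] limit_buy(price=100, qty=1): fills=#6x#4:1@95; bids=[-] asks=[#4:5@95]
After op 8 [order #7] limit_sell(price=98, qty=7): fills=none; bids=[-] asks=[#4:5@95 #7:7@98]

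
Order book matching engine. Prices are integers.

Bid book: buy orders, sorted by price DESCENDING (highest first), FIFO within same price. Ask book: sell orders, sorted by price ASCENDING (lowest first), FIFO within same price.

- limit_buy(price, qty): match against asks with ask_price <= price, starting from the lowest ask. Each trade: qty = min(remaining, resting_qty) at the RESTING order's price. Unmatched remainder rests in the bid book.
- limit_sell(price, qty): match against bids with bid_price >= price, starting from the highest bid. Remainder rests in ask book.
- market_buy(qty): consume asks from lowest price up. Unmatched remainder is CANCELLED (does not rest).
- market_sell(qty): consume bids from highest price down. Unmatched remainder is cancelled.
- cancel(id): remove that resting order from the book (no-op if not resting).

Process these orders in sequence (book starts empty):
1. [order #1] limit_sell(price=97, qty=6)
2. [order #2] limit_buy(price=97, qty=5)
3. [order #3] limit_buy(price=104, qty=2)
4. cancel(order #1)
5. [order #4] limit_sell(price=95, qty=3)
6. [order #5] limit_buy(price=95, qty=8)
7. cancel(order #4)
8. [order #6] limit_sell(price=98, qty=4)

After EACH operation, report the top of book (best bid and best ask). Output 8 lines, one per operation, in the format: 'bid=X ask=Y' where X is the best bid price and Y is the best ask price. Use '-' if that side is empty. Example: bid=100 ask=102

Answer: bid=- ask=97
bid=- ask=97
bid=104 ask=-
bid=104 ask=-
bid=- ask=95
bid=95 ask=-
bid=95 ask=-
bid=95 ask=98

Derivation:
After op 1 [order #1] limit_sell(price=97, qty=6): fills=none; bids=[-] asks=[#1:6@97]
After op 2 [order #2] limit_buy(price=97, qty=5): fills=#2x#1:5@97; bids=[-] asks=[#1:1@97]
After op 3 [order #3] limit_buy(price=104, qty=2): fills=#3x#1:1@97; bids=[#3:1@104] asks=[-]
After op 4 cancel(order #1): fills=none; bids=[#3:1@104] asks=[-]
After op 5 [order #4] limit_sell(price=95, qty=3): fills=#3x#4:1@104; bids=[-] asks=[#4:2@95]
After op 6 [order #5] limit_buy(price=95, qty=8): fills=#5x#4:2@95; bids=[#5:6@95] asks=[-]
After op 7 cancel(order #4): fills=none; bids=[#5:6@95] asks=[-]
After op 8 [order #6] limit_sell(price=98, qty=4): fills=none; bids=[#5:6@95] asks=[#6:4@98]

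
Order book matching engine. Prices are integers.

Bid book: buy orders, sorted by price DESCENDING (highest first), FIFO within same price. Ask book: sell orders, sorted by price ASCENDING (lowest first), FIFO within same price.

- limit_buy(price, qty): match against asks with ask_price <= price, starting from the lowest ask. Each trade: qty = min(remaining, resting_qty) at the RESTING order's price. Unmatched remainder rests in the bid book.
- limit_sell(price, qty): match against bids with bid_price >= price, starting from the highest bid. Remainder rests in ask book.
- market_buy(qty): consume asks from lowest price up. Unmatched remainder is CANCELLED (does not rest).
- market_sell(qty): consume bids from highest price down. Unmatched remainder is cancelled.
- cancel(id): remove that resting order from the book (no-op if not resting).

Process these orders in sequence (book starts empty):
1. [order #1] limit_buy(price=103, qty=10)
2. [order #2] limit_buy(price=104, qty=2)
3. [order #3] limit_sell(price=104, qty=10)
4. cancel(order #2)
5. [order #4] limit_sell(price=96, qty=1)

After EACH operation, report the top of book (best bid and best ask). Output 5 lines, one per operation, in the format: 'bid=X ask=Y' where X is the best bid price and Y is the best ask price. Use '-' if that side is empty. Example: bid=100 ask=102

Answer: bid=103 ask=-
bid=104 ask=-
bid=103 ask=104
bid=103 ask=104
bid=103 ask=104

Derivation:
After op 1 [order #1] limit_buy(price=103, qty=10): fills=none; bids=[#1:10@103] asks=[-]
After op 2 [order #2] limit_buy(price=104, qty=2): fills=none; bids=[#2:2@104 #1:10@103] asks=[-]
After op 3 [order #3] limit_sell(price=104, qty=10): fills=#2x#3:2@104; bids=[#1:10@103] asks=[#3:8@104]
After op 4 cancel(order #2): fills=none; bids=[#1:10@103] asks=[#3:8@104]
After op 5 [order #4] limit_sell(price=96, qty=1): fills=#1x#4:1@103; bids=[#1:9@103] asks=[#3:8@104]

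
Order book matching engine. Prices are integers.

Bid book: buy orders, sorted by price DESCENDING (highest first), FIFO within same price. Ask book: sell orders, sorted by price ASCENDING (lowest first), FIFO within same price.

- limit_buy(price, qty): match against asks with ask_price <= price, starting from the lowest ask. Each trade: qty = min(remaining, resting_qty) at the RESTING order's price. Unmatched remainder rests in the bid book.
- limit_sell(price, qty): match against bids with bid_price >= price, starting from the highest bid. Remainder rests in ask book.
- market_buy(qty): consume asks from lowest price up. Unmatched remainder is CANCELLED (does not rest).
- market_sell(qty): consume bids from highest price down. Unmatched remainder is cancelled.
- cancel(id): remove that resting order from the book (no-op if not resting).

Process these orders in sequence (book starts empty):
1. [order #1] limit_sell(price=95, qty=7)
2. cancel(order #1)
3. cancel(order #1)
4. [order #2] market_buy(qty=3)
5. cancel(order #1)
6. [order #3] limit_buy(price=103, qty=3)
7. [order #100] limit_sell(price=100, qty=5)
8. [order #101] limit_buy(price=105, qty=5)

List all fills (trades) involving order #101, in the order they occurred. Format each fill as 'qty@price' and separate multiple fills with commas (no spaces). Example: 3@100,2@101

Answer: 2@100

Derivation:
After op 1 [order #1] limit_sell(price=95, qty=7): fills=none; bids=[-] asks=[#1:7@95]
After op 2 cancel(order #1): fills=none; bids=[-] asks=[-]
After op 3 cancel(order #1): fills=none; bids=[-] asks=[-]
After op 4 [order #2] market_buy(qty=3): fills=none; bids=[-] asks=[-]
After op 5 cancel(order #1): fills=none; bids=[-] asks=[-]
After op 6 [order #3] limit_buy(price=103, qty=3): fills=none; bids=[#3:3@103] asks=[-]
After op 7 [order #100] limit_sell(price=100, qty=5): fills=#3x#100:3@103; bids=[-] asks=[#100:2@100]
After op 8 [order #101] limit_buy(price=105, qty=5): fills=#101x#100:2@100; bids=[#101:3@105] asks=[-]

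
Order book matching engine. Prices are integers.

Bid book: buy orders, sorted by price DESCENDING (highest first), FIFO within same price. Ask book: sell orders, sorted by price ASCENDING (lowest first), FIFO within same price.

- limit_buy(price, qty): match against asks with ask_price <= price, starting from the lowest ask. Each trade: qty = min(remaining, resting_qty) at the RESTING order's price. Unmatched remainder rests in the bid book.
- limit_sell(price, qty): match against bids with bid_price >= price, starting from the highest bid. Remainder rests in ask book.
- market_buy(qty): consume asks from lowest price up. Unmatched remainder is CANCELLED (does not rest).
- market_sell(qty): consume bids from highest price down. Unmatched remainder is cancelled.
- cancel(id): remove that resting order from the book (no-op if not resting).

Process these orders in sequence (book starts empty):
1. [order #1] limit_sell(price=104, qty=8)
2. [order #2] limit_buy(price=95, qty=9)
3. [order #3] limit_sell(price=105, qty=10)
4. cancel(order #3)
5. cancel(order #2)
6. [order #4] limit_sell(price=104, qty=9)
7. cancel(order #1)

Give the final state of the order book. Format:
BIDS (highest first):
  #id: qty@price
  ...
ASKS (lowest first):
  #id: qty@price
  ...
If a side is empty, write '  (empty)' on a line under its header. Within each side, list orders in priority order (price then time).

After op 1 [order #1] limit_sell(price=104, qty=8): fills=none; bids=[-] asks=[#1:8@104]
After op 2 [order #2] limit_buy(price=95, qty=9): fills=none; bids=[#2:9@95] asks=[#1:8@104]
After op 3 [order #3] limit_sell(price=105, qty=10): fills=none; bids=[#2:9@95] asks=[#1:8@104 #3:10@105]
After op 4 cancel(order #3): fills=none; bids=[#2:9@95] asks=[#1:8@104]
After op 5 cancel(order #2): fills=none; bids=[-] asks=[#1:8@104]
After op 6 [order #4] limit_sell(price=104, qty=9): fills=none; bids=[-] asks=[#1:8@104 #4:9@104]
After op 7 cancel(order #1): fills=none; bids=[-] asks=[#4:9@104]

Answer: BIDS (highest first):
  (empty)
ASKS (lowest first):
  #4: 9@104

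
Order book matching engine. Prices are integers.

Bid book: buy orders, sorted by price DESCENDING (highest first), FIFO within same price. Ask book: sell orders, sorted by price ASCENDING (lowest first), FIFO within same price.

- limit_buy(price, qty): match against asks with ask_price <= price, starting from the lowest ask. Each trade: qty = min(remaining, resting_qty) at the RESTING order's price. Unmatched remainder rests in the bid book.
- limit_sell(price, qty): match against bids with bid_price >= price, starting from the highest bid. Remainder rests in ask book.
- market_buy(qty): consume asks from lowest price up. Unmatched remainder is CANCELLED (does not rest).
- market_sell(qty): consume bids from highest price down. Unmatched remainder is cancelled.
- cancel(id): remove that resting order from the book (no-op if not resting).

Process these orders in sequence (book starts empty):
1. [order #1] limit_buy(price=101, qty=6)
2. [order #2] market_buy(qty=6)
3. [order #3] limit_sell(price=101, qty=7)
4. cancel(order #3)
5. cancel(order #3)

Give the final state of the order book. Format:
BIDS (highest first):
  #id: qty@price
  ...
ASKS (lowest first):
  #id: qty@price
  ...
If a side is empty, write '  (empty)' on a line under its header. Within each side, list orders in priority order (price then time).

After op 1 [order #1] limit_buy(price=101, qty=6): fills=none; bids=[#1:6@101] asks=[-]
After op 2 [order #2] market_buy(qty=6): fills=none; bids=[#1:6@101] asks=[-]
After op 3 [order #3] limit_sell(price=101, qty=7): fills=#1x#3:6@101; bids=[-] asks=[#3:1@101]
After op 4 cancel(order #3): fills=none; bids=[-] asks=[-]
After op 5 cancel(order #3): fills=none; bids=[-] asks=[-]

Answer: BIDS (highest first):
  (empty)
ASKS (lowest first):
  (empty)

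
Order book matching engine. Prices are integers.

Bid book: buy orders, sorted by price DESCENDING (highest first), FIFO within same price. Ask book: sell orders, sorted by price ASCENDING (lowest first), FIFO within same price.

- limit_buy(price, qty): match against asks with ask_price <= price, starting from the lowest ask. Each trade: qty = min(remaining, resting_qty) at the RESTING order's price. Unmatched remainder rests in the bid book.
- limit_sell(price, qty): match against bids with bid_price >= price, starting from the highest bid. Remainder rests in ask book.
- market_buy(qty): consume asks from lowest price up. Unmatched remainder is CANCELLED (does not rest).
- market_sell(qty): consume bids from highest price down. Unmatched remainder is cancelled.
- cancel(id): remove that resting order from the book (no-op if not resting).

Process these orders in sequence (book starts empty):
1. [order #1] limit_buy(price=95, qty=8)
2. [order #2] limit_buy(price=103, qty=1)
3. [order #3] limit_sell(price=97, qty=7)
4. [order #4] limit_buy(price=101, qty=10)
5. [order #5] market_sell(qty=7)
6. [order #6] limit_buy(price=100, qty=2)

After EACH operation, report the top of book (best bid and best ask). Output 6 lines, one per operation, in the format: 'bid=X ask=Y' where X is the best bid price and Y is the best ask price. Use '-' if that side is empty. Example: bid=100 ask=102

Answer: bid=95 ask=-
bid=103 ask=-
bid=95 ask=97
bid=101 ask=-
bid=95 ask=-
bid=100 ask=-

Derivation:
After op 1 [order #1] limit_buy(price=95, qty=8): fills=none; bids=[#1:8@95] asks=[-]
After op 2 [order #2] limit_buy(price=103, qty=1): fills=none; bids=[#2:1@103 #1:8@95] asks=[-]
After op 3 [order #3] limit_sell(price=97, qty=7): fills=#2x#3:1@103; bids=[#1:8@95] asks=[#3:6@97]
After op 4 [order #4] limit_buy(price=101, qty=10): fills=#4x#3:6@97; bids=[#4:4@101 #1:8@95] asks=[-]
After op 5 [order #5] market_sell(qty=7): fills=#4x#5:4@101 #1x#5:3@95; bids=[#1:5@95] asks=[-]
After op 6 [order #6] limit_buy(price=100, qty=2): fills=none; bids=[#6:2@100 #1:5@95] asks=[-]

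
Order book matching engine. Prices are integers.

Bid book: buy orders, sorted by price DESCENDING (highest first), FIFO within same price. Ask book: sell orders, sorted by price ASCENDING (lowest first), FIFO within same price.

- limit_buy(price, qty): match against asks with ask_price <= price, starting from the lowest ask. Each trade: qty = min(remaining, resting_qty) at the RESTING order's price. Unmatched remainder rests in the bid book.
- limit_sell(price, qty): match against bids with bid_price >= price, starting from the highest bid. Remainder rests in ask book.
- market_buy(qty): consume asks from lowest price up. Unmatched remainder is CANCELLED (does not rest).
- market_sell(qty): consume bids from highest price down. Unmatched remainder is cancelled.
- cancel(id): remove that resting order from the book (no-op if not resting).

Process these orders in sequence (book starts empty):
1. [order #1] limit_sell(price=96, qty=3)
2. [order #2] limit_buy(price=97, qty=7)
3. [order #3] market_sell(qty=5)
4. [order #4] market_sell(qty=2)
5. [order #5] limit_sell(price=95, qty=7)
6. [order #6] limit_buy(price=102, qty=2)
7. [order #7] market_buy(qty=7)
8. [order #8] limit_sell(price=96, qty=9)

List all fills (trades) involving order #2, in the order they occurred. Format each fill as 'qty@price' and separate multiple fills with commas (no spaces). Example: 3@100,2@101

Answer: 3@96,4@97

Derivation:
After op 1 [order #1] limit_sell(price=96, qty=3): fills=none; bids=[-] asks=[#1:3@96]
After op 2 [order #2] limit_buy(price=97, qty=7): fills=#2x#1:3@96; bids=[#2:4@97] asks=[-]
After op 3 [order #3] market_sell(qty=5): fills=#2x#3:4@97; bids=[-] asks=[-]
After op 4 [order #4] market_sell(qty=2): fills=none; bids=[-] asks=[-]
After op 5 [order #5] limit_sell(price=95, qty=7): fills=none; bids=[-] asks=[#5:7@95]
After op 6 [order #6] limit_buy(price=102, qty=2): fills=#6x#5:2@95; bids=[-] asks=[#5:5@95]
After op 7 [order #7] market_buy(qty=7): fills=#7x#5:5@95; bids=[-] asks=[-]
After op 8 [order #8] limit_sell(price=96, qty=9): fills=none; bids=[-] asks=[#8:9@96]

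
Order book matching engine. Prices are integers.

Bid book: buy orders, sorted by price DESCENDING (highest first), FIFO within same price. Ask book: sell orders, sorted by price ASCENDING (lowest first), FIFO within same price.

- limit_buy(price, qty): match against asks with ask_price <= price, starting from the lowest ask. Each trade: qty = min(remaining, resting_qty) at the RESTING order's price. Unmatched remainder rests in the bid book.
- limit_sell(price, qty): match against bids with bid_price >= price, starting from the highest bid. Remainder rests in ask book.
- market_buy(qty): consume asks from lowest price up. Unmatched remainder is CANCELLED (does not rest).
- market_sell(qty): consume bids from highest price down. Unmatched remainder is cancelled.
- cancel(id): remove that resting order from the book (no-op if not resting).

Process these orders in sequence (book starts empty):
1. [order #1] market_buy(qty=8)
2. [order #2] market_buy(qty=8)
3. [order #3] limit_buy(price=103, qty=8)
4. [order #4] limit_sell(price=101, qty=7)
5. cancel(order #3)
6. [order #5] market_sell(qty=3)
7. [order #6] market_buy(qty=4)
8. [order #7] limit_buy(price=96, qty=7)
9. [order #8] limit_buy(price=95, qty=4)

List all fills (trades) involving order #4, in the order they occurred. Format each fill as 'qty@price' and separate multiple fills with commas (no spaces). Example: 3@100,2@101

Answer: 7@103

Derivation:
After op 1 [order #1] market_buy(qty=8): fills=none; bids=[-] asks=[-]
After op 2 [order #2] market_buy(qty=8): fills=none; bids=[-] asks=[-]
After op 3 [order #3] limit_buy(price=103, qty=8): fills=none; bids=[#3:8@103] asks=[-]
After op 4 [order #4] limit_sell(price=101, qty=7): fills=#3x#4:7@103; bids=[#3:1@103] asks=[-]
After op 5 cancel(order #3): fills=none; bids=[-] asks=[-]
After op 6 [order #5] market_sell(qty=3): fills=none; bids=[-] asks=[-]
After op 7 [order #6] market_buy(qty=4): fills=none; bids=[-] asks=[-]
After op 8 [order #7] limit_buy(price=96, qty=7): fills=none; bids=[#7:7@96] asks=[-]
After op 9 [order #8] limit_buy(price=95, qty=4): fills=none; bids=[#7:7@96 #8:4@95] asks=[-]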